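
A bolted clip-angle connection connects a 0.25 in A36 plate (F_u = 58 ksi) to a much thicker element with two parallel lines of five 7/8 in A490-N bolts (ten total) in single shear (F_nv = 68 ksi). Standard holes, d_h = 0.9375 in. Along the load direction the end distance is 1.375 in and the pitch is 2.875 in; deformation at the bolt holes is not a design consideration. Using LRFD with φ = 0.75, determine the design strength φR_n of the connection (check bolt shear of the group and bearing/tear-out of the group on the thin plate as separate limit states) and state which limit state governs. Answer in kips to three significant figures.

258 kips (bearing governs)

Bolt shear: A_b = π·0.875²/4 = 0.6013 in²; R_n = 68 × 0.6013 × 10 × 1 = 408.9 kips → 0.75 × 408.9 = 307 kips.
Bearing (1.5 l_c t F_u ≤ 3.0 d t F_u): upper limit = 3.0·0.875·0.25·58 = 38.06 kips.
  Edge l_c = 1.375 − 0.9375/2 = 0.9062 → r_n = 19.71 kips; interior l_c = 2.875 − 0.9375 = 1.938 → r_n = 38.06 kips.
  R_n,bearing = 2·19.71 + 8·38.06 = 343.9 kips → 0.75 × 343.9 = 258 kips.
Bearing governs: 258 kips.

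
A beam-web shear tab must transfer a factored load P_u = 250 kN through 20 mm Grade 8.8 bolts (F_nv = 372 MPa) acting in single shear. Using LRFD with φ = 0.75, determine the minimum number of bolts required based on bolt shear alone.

A_b = π·20²/4 = 314.2 mm².
Per-bolt design strength φR_n = 0.75 × 372 × 314.2 × 1 / 1000 = 87.65 kN.
n ≥ 250 / 87.65 = 2.852 → use 3 bolts.

3 bolts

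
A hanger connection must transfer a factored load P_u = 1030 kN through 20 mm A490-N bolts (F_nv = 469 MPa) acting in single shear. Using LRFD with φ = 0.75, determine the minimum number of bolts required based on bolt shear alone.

A_b = π·20²/4 = 314.2 mm².
Per-bolt design strength φR_n = 0.75 × 469 × 314.2 × 1 / 1000 = 110.5 kN.
n ≥ 1030 / 110.5 = 9.321 → use 10 bolts.

10 bolts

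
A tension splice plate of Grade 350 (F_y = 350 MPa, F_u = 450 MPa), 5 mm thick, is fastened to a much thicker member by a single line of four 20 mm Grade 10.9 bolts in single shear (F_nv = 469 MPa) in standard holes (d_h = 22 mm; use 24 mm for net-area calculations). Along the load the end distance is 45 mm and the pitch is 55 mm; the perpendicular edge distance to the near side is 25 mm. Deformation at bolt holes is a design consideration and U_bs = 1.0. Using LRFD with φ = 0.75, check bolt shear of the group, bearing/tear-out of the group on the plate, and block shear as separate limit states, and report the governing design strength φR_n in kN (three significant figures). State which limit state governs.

150 kN (block shear governs)

Bolt shear: A_b = π·20²/4 = 314.2 mm²; R_n = 469 × 314.2 × 4 × 1 / 1000 = 589.4 kN → 0.75 × 589.4 = 442 kN.
Bearing: edge l_c = 34, r_n = 91.8 kN; interior l_c = 33, r_n = 89.1 kN; R_n = 91.8 + 3·89.1 = 359.1 kN → 269 kN.
Block shear: A_gv = 1050, A_nv = 630, A_nt = 65 mm²; R_n = min(0.6F_uA_nv, 0.6F_yA_gv) + U_bs·F_u·A_nt = 199.3 kN → 150 kN.
Block shear governs: 150 kN.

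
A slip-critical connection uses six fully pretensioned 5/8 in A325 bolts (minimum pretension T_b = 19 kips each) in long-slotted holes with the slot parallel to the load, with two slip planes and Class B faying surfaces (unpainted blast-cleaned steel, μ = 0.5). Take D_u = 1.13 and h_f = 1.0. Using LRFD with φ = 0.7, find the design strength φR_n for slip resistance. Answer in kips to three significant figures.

90.2 kips

R_n = μ · D_u · h_f · T_b · n_s · n_b = 0.5 × 1.13 × 1.0 × 19 × 2 × 6 = 128.8 kips.
Design strength φR_n = 0.7 × 128.8 = 90.2 kips.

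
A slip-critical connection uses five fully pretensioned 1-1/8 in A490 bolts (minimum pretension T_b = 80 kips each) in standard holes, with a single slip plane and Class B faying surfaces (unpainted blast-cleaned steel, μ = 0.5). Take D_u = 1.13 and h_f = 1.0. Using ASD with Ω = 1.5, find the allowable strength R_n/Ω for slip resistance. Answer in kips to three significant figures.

R_n = μ · D_u · h_f · T_b · n_s · n_b = 0.5 × 1.13 × 1.0 × 80 × 1 × 5 = 226 kips.
Allowable strength R_n/Ω = 226 / 1.5 = 151 kips.

151 kips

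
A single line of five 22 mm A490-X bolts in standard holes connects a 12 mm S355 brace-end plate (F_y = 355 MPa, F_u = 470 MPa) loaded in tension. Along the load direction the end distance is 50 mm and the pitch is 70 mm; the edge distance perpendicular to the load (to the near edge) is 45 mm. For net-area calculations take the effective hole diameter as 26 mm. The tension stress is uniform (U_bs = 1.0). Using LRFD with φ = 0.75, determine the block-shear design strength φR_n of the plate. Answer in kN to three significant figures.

Shear plane L_v = 50 + 4·70 = 330 mm; A_gv = 330 × 12 = 3960 mm².
A_nv = (330 − 4.5·26) × 12 = 2556 mm².
A_nt = (45 − 0.5·26) × 12 = 384 mm².
0.6 F_u A_nv = 720.8 kN; 0.6 F_y A_gv = 843.5 kN → shear rupture governs the shear term.
R_n = 720.8 + 1.0 × 470 × 384 / 1000 = 901.3 kN.
Design strength φR_n = 0.75 × 901.3 = 676 kN.

676 kN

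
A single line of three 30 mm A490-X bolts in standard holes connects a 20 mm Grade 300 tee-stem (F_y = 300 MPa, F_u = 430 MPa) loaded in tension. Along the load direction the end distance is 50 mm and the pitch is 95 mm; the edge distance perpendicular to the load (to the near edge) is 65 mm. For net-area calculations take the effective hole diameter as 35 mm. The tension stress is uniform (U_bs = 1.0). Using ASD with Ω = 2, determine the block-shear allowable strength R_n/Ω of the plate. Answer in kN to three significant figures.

Shear plane L_v = 50 + 2·95 = 240 mm; A_gv = 240 × 20 = 4800 mm².
A_nv = (240 − 2.5·35) × 20 = 3050 mm².
A_nt = (65 − 0.5·35) × 20 = 950 mm².
0.6 F_u A_nv = 786.9 kN; 0.6 F_y A_gv = 864 kN → shear rupture governs the shear term.
R_n = 786.9 + 1.0 × 430 × 950 / 1000 = 1195 kN.
Allowable strength R_n/Ω = 1195 / 2 = 598 kN.

598 kN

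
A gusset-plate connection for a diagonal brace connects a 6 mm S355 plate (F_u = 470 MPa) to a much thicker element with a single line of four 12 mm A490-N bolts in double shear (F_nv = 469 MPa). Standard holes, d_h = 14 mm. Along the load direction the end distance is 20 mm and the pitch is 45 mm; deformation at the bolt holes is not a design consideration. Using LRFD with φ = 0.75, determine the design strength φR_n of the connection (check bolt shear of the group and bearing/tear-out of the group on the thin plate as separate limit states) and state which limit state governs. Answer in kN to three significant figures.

270 kN (bearing governs)

Bolt shear: A_b = π·12²/4 = 113.1 mm²; R_n = 469 × 113.1 × 4 × 2 / 1000 = 424.3 kN → 0.75 × 424.3 = 318 kN.
Bearing (1.5 l_c t F_u ≤ 3.0 d t F_u): upper limit = 3.0·12·6·470 / 1000 = 101.5 kN.
  Edge l_c = 20 − 14/2 = 13 → r_n = 54.99 kN; interior l_c = 45 − 14 = 31 → r_n = 101.5 kN.
  R_n,bearing = 1·54.99 + 3·101.5 = 359.6 kN → 0.75 × 359.6 = 270 kN.
Bearing governs: 270 kN.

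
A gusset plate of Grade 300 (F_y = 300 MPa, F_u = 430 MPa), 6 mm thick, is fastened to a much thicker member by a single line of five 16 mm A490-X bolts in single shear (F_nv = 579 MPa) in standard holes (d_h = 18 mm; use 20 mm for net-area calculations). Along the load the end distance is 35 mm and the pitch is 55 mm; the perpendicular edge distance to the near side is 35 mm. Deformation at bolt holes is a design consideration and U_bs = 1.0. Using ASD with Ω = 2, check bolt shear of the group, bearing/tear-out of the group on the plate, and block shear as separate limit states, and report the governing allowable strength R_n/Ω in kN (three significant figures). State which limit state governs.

Bolt shear: A_b = π·16²/4 = 201.1 mm²; R_n = 579 × 201.1 × 5 × 1 / 1000 = 582.1 kN → 582.1 / 2 = 291 kN.
Bearing: edge l_c = 26, r_n = 80.5 kN; interior l_c = 37, r_n = 99.07 kN; R_n = 80.5 + 4·99.07 = 476.8 kN → 238 kN.
Block shear: A_gv = 1530, A_nv = 990, A_nt = 150 mm²; R_n = min(0.6F_uA_nv, 0.6F_yA_gv) + U_bs·F_u·A_nt = 319.9 kN → 160 kN.
Block shear governs: 160 kN.

160 kN (block shear governs)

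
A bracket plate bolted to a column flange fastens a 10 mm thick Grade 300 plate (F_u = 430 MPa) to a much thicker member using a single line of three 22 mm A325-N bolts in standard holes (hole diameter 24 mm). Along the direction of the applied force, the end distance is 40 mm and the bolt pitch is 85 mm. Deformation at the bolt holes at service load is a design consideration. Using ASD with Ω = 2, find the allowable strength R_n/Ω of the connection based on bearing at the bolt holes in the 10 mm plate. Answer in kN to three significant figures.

Per bolt r_n = 1.2 l_c t F_u ≤ 2.4 d t F_u; upper limit = 2.4 × 22 × 10 × 430 / 1000 = 227 kN.
Edge bolt: l_c = 40 − 24/2 = 28 mm → 1.2 × 28 × 10 × 430 / 1000 = 144.5 → r_n = 144.5 kN.
Interior bolts: l_c = 85 − 24 = 61 mm → 1.2 × 61 × 10 × 430 / 1000 = 314.8 → r_n = 227 kN.
R_n = 1 × 144.5 + 2 × 227 = 598.6 kN.
Allowable strength R_n/Ω = 598.6 / 2 = 299 kN.

299 kN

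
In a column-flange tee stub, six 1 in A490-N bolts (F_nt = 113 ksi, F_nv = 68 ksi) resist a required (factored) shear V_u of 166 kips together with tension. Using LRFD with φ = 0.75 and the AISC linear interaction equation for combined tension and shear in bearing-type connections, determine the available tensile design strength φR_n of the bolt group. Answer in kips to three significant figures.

A_b = π·1²/4 = 0.7854 in²; f_rv = 166 / (6 × 0.7854) = 35.23 ksi.
F'_nt = 1.3 F_nt − (F_nt / φF_nv) f_rv = 1.3·113 − (113/(0.75·68))·35.23 = 68.85 ksi, capped at F_nt → F'_nt = 68.85 ksi.
R_n = F'_nt · A_b · n = 68.85 × 0.7854 × 6 = 324.4 kips.
Design strength φR_n = 0.75 × 324.4 = 243 kips.

243 kips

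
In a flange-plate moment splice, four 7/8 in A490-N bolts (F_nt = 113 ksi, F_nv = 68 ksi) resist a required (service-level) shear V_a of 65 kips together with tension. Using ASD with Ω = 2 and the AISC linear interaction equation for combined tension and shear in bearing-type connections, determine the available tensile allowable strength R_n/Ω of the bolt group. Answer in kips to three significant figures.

68.7 kips

A_b = π·0.875²/4 = 0.6013 in²; f_rv = 65 / (4 × 0.6013) = 27.02 ksi.
F'_nt = 1.3 F_nt − (Ω F_nt / F_nv) f_rv = 1.3·113 − (2·113/68)·27.02 = 57.09 ksi, capped at F_nt → F'_nt = 57.09 ksi.
R_n = F'_nt · A_b · n = 57.09 × 0.6013 × 4 = 137.3 kips.
Allowable strength R_n/Ω = 137.3 / 2 = 68.7 kips.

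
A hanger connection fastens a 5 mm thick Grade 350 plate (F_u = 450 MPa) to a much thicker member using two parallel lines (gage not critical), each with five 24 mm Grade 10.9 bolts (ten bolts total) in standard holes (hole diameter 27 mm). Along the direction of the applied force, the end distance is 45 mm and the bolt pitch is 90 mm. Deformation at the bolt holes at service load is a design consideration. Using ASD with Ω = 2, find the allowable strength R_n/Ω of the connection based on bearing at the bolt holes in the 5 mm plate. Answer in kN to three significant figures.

603 kN

Per bolt r_n = 1.2 l_c t F_u ≤ 2.4 d t F_u; upper limit = 2.4 × 24 × 5 × 450 / 1000 = 129.6 kN.
Edge bolt: l_c = 45 − 27/2 = 31.5 mm → 1.2 × 31.5 × 5 × 450 / 1000 = 85.05 → r_n = 85.05 kN.
Interior bolts: l_c = 90 − 27 = 63 mm → 1.2 × 63 × 5 × 450 / 1000 = 170.1 → r_n = 129.6 kN.
R_n = 2 × 85.05 + 8 × 129.6 = 1207 kN.
Allowable strength R_n/Ω = 1207 / 2 = 603 kN.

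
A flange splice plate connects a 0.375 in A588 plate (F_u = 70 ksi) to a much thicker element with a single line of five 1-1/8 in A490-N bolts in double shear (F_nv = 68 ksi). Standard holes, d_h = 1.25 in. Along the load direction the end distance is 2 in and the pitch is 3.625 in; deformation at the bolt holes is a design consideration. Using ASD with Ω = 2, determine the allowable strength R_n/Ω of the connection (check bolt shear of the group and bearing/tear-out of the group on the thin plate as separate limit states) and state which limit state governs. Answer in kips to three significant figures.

163 kips (bearing governs)

Bolt shear: A_b = π·1.125²/4 = 0.994 in²; R_n = 68 × 0.994 × 5 × 2 = 675.9 kips → 675.9 / 2 = 338 kips.
Bearing (1.2 l_c t F_u ≤ 2.4 d t F_u): upper limit = 2.4·1.125·0.375·70 = 70.88 kips.
  Edge l_c = 2 − 1.25/2 = 1.375 → r_n = 43.31 kips; interior l_c = 3.625 − 1.25 = 2.375 → r_n = 70.88 kips.
  R_n,bearing = 1·43.31 + 4·70.88 = 326.8 kips → 326.8 / 2 = 163 kips.
Bearing governs: 163 kips.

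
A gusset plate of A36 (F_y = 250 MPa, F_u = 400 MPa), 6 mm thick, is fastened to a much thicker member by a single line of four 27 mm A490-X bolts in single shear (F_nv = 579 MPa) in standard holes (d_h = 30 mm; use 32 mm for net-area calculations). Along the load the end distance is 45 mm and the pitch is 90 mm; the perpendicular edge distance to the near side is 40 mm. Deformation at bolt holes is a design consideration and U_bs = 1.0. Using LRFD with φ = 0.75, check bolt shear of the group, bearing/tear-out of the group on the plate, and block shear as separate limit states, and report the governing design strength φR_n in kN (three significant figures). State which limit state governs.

256 kN (block shear governs)

Bolt shear: A_b = π·27²/4 = 572.6 mm²; R_n = 579 × 572.6 × 4 × 1 / 1000 = 1326 kN → 0.75 × 1326 = 995 kN.
Bearing: edge l_c = 30, r_n = 86.4 kN; interior l_c = 60, r_n = 155.5 kN; R_n = 86.4 + 3·155.5 = 553 kN → 415 kN.
Block shear: A_gv = 1890, A_nv = 1218, A_nt = 144 mm²; R_n = min(0.6F_uA_nv, 0.6F_yA_gv) + U_bs·F_u·A_nt = 341.1 kN → 256 kN.
Block shear governs: 256 kN.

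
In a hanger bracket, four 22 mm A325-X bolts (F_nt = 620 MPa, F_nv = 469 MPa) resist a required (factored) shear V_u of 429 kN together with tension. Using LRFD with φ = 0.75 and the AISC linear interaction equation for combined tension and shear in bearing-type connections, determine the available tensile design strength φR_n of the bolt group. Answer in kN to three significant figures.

352 kN

A_b = π·22²/4 = 380.1 mm²; f_rv = 429 × 1000 / (4 × 380.1) = 282.1 MPa.
F'_nt = 1.3 F_nt − (F_nt / φF_nv) f_rv = 1.3·620 − (620/(0.75·469))·282.1 = 308.7 MPa, capped at F_nt → F'_nt = 308.7 MPa.
R_n = F'_nt · A_b · n = 308.7 × 380.1 × 4 / 1000 = 469.4 kN.
Design strength φR_n = 0.75 × 469.4 = 352 kN.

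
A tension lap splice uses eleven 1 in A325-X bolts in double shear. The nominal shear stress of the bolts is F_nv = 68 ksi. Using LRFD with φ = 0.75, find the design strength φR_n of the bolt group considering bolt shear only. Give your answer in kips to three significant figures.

881 kips

A_b = π × 1² / 4 = 0.7854 in².
R_n = F_nv · A_b · n · n_s = 68 × 0.7854 × 11 × 2 = 1175 kips.
Design strength φR_n = 0.75 × 1175 = 881 kips.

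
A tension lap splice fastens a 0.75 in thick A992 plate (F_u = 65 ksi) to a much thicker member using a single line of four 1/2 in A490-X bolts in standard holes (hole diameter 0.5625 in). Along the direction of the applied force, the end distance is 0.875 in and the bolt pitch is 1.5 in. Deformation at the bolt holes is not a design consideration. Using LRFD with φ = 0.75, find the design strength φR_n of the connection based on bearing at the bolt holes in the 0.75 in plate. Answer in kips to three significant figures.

187 kips

Per bolt r_n = 1.5 l_c t F_u ≤ 3.0 d t F_u; upper limit = 3.0 × 0.5 × 0.75 × 65 = 73.12 kips.
Edge bolt: l_c = 0.875 − 0.5625/2 = 0.5938 in → 1.5 × 0.5938 × 0.75 × 65 = 43.42 → r_n = 43.42 kips.
Interior bolts: l_c = 1.5 − 0.5625 = 0.9375 in → 1.5 × 0.9375 × 0.75 × 65 = 68.55 → r_n = 68.55 kips.
R_n = 1 × 43.42 + 3 × 68.55 = 249.1 kips.
Design strength φR_n = 0.75 × 249.1 = 187 kips.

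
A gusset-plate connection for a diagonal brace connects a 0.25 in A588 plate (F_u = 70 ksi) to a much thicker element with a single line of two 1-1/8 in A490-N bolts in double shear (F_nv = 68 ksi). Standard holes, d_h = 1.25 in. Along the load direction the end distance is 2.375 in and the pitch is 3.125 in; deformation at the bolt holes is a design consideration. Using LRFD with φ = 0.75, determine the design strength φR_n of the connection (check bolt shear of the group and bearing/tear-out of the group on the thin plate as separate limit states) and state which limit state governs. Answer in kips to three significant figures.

57.1 kips (bearing governs)

Bolt shear: A_b = π·1.125²/4 = 0.994 in²; R_n = 68 × 0.994 × 2 × 2 = 270.4 kips → 0.75 × 270.4 = 203 kips.
Bearing (1.2 l_c t F_u ≤ 2.4 d t F_u): upper limit = 2.4·1.125·0.25·70 = 47.25 kips.
  Edge l_c = 2.375 − 1.25/2 = 1.75 → r_n = 36.75 kips; interior l_c = 3.125 − 1.25 = 1.875 → r_n = 39.38 kips.
  R_n,bearing = 1·36.75 + 1·39.38 = 76.12 kips → 0.75 × 76.12 = 57.1 kips.
Bearing governs: 57.1 kips.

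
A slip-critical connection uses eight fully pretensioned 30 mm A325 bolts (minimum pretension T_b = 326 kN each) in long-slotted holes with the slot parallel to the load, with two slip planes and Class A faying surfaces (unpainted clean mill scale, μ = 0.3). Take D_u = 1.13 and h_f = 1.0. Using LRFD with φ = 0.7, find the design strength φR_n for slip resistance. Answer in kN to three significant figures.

1240 kN

R_n = μ · D_u · h_f · T_b · n_s · n_b = 0.3 × 1.13 × 1.0 × 326 × 2 × 8 = 1768 kN.
Design strength φR_n = 0.7 × 1768 = 1240 kN.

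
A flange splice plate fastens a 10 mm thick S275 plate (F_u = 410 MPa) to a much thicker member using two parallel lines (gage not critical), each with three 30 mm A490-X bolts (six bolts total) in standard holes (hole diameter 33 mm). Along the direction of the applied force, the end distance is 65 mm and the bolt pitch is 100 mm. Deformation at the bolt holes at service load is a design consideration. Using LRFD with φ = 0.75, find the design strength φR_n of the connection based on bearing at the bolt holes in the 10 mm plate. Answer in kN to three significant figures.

Per bolt r_n = 1.2 l_c t F_u ≤ 2.4 d t F_u; upper limit = 2.4 × 30 × 10 × 410 / 1000 = 295.2 kN.
Edge bolt: l_c = 65 − 33/2 = 48.5 mm → 1.2 × 48.5 × 10 × 410 / 1000 = 238.6 → r_n = 238.6 kN.
Interior bolts: l_c = 100 − 33 = 67 mm → 1.2 × 67 × 10 × 410 / 1000 = 329.6 → r_n = 295.2 kN.
R_n = 2 × 238.6 + 4 × 295.2 = 1658 kN.
Design strength φR_n = 0.75 × 1658 = 1240 kN.

1240 kN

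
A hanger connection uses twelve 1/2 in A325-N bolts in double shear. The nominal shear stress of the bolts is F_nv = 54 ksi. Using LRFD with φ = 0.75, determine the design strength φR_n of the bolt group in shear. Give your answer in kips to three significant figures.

191 kips

A_b = π × 0.5² / 4 = 0.1963 in².
R_n = F_nv · A_b · n · n_s = 54 × 0.1963 × 12 × 2 = 254.5 kips.
Design strength φR_n = 0.75 × 254.5 = 191 kips.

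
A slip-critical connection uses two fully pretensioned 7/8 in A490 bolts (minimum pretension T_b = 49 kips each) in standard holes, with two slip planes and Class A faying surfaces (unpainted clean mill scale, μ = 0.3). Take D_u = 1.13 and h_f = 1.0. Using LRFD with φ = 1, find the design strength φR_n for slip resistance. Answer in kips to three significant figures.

R_n = μ · D_u · h_f · T_b · n_s · n_b = 0.3 × 1.13 × 1.0 × 49 × 2 × 2 = 66.44 kips.
Design strength φR_n = 1 × 66.44 = 66.4 kips.

66.4 kips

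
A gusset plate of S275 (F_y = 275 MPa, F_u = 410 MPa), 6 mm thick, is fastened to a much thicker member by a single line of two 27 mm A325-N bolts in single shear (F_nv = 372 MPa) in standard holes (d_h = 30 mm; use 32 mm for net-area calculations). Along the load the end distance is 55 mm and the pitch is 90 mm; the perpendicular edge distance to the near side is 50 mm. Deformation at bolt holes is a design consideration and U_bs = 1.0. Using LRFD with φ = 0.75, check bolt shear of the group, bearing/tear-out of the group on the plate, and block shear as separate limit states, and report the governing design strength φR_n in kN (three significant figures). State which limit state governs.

Bolt shear: A_b = π·27²/4 = 572.6 mm²; R_n = 372 × 572.6 × 2 × 1 / 1000 = 426 kN → 0.75 × 426 = 319 kN.
Bearing: edge l_c = 40, r_n = 118.1 kN; interior l_c = 60, r_n = 159.4 kN; R_n = 118.1 + 1·159.4 = 277.5 kN → 208 kN.
Block shear: A_gv = 870, A_nv = 582, A_nt = 204 mm²; R_n = min(0.6F_uA_nv, 0.6F_yA_gv) + U_bs·F_u·A_nt = 226.8 kN → 170 kN.
Block shear governs: 170 kN.

170 kN (block shear governs)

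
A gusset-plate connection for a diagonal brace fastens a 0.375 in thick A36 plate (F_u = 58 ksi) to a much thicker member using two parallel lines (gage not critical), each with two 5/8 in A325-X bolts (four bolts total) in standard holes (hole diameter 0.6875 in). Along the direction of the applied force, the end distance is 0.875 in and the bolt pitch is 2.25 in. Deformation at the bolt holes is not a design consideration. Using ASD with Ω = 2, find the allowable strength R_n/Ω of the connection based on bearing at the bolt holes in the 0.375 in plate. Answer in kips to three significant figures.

58.1 kips

Per bolt r_n = 1.5 l_c t F_u ≤ 3.0 d t F_u; upper limit = 3.0 × 0.625 × 0.375 × 58 = 40.78 kips.
Edge bolt: l_c = 0.875 − 0.6875/2 = 0.5312 in → 1.5 × 0.5312 × 0.375 × 58 = 17.33 → r_n = 17.33 kips.
Interior bolts: l_c = 2.25 − 0.6875 = 1.562 in → 1.5 × 1.562 × 0.375 × 58 = 50.98 → r_n = 40.78 kips.
R_n = 2 × 17.33 + 2 × 40.78 = 116.2 kips.
Allowable strength R_n/Ω = 116.2 / 2 = 58.1 kips.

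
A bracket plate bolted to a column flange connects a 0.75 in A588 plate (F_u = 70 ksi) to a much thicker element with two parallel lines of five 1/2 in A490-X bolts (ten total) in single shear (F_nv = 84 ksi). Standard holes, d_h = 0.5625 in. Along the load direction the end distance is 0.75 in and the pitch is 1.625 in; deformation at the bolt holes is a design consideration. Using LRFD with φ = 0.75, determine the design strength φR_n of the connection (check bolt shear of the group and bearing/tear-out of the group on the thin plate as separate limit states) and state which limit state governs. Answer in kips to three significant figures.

124 kips (bolt shear governs)

Bolt shear: A_b = π·0.5²/4 = 0.1963 in²; R_n = 84 × 0.1963 × 10 × 1 = 164.9 kips → 0.75 × 164.9 = 124 kips.
Bearing (1.2 l_c t F_u ≤ 2.4 d t F_u): upper limit = 2.4·0.5·0.75·70 = 63 kips.
  Edge l_c = 0.75 − 0.5625/2 = 0.4688 → r_n = 29.53 kips; interior l_c = 1.625 − 0.5625 = 1.062 → r_n = 63 kips.
  R_n,bearing = 2·29.53 + 8·63 = 563.1 kips → 0.75 × 563.1 = 422 kips.
Bolt shear governs: 124 kips.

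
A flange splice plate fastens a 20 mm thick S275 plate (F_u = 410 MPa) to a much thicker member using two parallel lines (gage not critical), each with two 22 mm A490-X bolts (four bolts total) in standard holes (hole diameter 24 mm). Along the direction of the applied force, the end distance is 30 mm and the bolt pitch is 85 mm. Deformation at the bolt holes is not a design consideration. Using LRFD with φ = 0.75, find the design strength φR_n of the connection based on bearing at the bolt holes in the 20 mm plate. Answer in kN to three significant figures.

1140 kN

Per bolt r_n = 1.5 l_c t F_u ≤ 3.0 d t F_u; upper limit = 3.0 × 22 × 20 × 410 / 1000 = 541.2 kN.
Edge bolt: l_c = 30 − 24/2 = 18 mm → 1.5 × 18 × 20 × 410 / 1000 = 221.4 → r_n = 221.4 kN.
Interior bolts: l_c = 85 − 24 = 61 mm → 1.5 × 61 × 20 × 410 / 1000 = 750.3 → r_n = 541.2 kN.
R_n = 2 × 221.4 + 2 × 541.2 = 1525 kN.
Design strength φR_n = 0.75 × 1525 = 1140 kN.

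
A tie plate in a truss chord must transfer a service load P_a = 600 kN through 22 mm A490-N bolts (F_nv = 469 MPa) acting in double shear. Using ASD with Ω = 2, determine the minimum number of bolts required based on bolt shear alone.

A_b = π·22²/4 = 380.1 mm².
Per-bolt allowable strength R_n/Ω = 469 × 380.1 × 2 / 1000 / 2 = 178.3 kN.
n ≥ 600 / 178.3 = 3.365 → use 4 bolts.

4 bolts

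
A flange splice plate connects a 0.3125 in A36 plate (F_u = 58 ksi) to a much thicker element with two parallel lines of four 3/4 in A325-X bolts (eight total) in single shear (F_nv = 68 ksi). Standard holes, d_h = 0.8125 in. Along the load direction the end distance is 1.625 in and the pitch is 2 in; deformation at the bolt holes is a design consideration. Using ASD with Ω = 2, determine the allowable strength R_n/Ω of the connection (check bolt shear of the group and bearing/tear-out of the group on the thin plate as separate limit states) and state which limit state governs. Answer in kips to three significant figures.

Bolt shear: A_b = π·0.75²/4 = 0.4418 in²; R_n = 68 × 0.4418 × 8 × 1 = 240.3 kips → 240.3 / 2 = 120 kips.
Bearing (1.2 l_c t F_u ≤ 2.4 d t F_u): upper limit = 2.4·0.75·0.3125·58 = 32.62 kips.
  Edge l_c = 1.625 − 0.8125/2 = 1.219 → r_n = 26.51 kips; interior l_c = 2 − 0.8125 = 1.188 → r_n = 25.83 kips.
  R_n,bearing = 2·26.51 + 6·25.83 = 208 kips → 208 / 2 = 104 kips.
Bearing governs: 104 kips.

104 kips (bearing governs)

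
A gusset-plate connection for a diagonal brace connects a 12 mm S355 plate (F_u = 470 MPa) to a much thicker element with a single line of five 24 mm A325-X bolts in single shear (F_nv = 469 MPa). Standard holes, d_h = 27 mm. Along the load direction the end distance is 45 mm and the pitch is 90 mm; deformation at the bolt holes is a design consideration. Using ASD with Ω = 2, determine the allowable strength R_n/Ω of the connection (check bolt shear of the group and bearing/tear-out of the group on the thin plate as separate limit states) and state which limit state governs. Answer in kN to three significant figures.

Bolt shear: A_b = π·24²/4 = 452.4 mm²; R_n = 469 × 452.4 × 5 × 1 / 1000 = 1061 kN → 1061 / 2 = 530 kN.
Bearing (1.2 l_c t F_u ≤ 2.4 d t F_u): upper limit = 2.4·24·12·470 / 1000 = 324.9 kN.
  Edge l_c = 45 − 27/2 = 31.5 → r_n = 213.2 kN; interior l_c = 90 − 27 = 63 → r_n = 324.9 kN.
  R_n,bearing = 1·213.2 + 4·324.9 = 1513 kN → 1513 / 2 = 756 kN.
Bolt shear governs: 530 kN.

530 kN (bolt shear governs)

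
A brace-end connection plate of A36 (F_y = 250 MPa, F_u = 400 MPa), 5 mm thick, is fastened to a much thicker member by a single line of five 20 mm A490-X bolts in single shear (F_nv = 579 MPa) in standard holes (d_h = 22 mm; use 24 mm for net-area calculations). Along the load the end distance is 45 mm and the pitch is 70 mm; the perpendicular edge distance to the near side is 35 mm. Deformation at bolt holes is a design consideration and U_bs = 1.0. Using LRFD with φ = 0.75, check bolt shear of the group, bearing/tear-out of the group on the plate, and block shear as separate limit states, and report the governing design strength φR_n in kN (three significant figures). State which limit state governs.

Bolt shear: A_b = π·20²/4 = 314.2 mm²; R_n = 579 × 314.2 × 5 × 1 / 1000 = 909.5 kN → 0.75 × 909.5 = 682 kN.
Bearing: edge l_c = 34, r_n = 81.6 kN; interior l_c = 48, r_n = 96 kN; R_n = 81.6 + 4·96 = 465.6 kN → 349 kN.
Block shear: A_gv = 1625, A_nv = 1085, A_nt = 115 mm²; R_n = min(0.6F_uA_nv, 0.6F_yA_gv) + U_bs·F_u·A_nt = 289.8 kN → 217 kN.
Block shear governs: 217 kN.

217 kN (block shear governs)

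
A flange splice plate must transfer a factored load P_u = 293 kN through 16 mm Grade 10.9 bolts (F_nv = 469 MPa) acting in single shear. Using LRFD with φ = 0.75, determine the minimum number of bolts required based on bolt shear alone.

A_b = π·16²/4 = 201.1 mm².
Per-bolt design strength φR_n = 0.75 × 469 × 201.1 × 1 / 1000 = 70.72 kN.
n ≥ 293 / 70.72 = 4.143 → use 5 bolts.

5 bolts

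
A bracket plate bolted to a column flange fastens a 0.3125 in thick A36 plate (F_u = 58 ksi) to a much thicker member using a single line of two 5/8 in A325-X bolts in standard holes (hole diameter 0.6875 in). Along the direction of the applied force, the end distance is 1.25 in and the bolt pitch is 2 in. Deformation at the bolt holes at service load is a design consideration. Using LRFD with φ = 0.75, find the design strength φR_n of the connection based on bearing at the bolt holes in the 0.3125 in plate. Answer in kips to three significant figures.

Per bolt r_n = 1.2 l_c t F_u ≤ 2.4 d t F_u; upper limit = 2.4 × 0.625 × 0.3125 × 58 = 27.19 kips.
Edge bolt: l_c = 1.25 − 0.6875/2 = 0.9062 in → 1.2 × 0.9062 × 0.3125 × 58 = 19.71 → r_n = 19.71 kips.
Interior bolts: l_c = 2 − 0.6875 = 1.312 in → 1.2 × 1.312 × 0.3125 × 58 = 28.55 → r_n = 27.19 kips.
R_n = 1 × 19.71 + 1 × 27.19 = 46.9 kips.
Design strength φR_n = 0.75 × 46.9 = 35.2 kips.

35.2 kips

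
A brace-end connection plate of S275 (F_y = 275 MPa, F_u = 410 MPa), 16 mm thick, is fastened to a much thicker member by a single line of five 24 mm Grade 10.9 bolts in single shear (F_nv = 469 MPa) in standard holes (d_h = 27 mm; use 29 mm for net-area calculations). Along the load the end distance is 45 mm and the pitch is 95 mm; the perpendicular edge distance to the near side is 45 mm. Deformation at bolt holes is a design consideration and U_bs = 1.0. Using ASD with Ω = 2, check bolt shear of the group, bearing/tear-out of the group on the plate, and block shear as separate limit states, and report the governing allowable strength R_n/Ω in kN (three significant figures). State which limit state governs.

530 kN (bolt shear governs)

Bolt shear: A_b = π·24²/4 = 452.4 mm²; R_n = 469 × 452.4 × 5 × 1 / 1000 = 1061 kN → 1061 / 2 = 530 kN.
Bearing: edge l_c = 31.5, r_n = 248 kN; interior l_c = 68, r_n = 377.9 kN; R_n = 248 + 4·377.9 = 1759 kN → 880 kN.
Block shear: A_gv = 6800, A_nv = 4712, A_nt = 488 mm²; R_n = min(0.6F_uA_nv, 0.6F_yA_gv) + U_bs·F_u·A_nt = 1322 kN → 661 kN.
Bolt shear governs: 530 kN.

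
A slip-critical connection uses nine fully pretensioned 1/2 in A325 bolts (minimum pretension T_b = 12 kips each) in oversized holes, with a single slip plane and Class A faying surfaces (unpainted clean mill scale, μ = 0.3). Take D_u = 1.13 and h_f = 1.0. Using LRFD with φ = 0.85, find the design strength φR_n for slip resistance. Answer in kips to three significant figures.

R_n = μ · D_u · h_f · T_b · n_s · n_b = 0.3 × 1.13 × 1.0 × 12 × 1 × 9 = 36.61 kips.
Design strength φR_n = 0.85 × 36.61 = 31.1 kips.

31.1 kips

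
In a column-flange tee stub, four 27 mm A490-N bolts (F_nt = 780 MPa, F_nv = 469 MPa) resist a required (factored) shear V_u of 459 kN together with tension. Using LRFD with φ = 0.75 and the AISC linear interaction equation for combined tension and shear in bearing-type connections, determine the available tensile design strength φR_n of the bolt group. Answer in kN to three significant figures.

A_b = π·27²/4 = 572.6 mm²; f_rv = 459 × 1000 / (4 × 572.6) = 200.4 MPa.
F'_nt = 1.3 F_nt − (F_nt / φF_nv) f_rv = 1.3·780 − (780/(0.75·469))·200.4 = 569.6 MPa, capped at F_nt → F'_nt = 569.6 MPa.
R_n = F'_nt · A_b · n = 569.6 × 572.6 × 4 / 1000 = 1304 kN.
Design strength φR_n = 0.75 × 1304 = 978 kN.

978 kN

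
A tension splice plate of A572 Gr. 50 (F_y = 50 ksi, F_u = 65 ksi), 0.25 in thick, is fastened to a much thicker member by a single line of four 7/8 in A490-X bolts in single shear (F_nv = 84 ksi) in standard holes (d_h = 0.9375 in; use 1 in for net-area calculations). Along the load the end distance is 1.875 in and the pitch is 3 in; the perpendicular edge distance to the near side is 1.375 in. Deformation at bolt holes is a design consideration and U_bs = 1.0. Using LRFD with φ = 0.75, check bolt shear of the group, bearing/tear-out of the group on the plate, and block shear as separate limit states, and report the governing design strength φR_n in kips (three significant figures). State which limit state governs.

Bolt shear: A_b = π·0.875²/4 = 0.6013 in²; R_n = 84 × 0.6013 × 4 × 1 = 202 kips → 0.75 × 202 = 152 kips.
Bearing: edge l_c = 1.406, r_n = 27.42 kips; interior l_c = 2.062, r_n = 34.12 kips; R_n = 27.42 + 3·34.12 = 129.8 kips → 97.3 kips.
Block shear: A_gv = 2.719, A_nv = 1.844, A_nt = 0.2188 in²; R_n = min(0.6F_uA_nv, 0.6F_yA_gv) + U_bs·F_u·A_nt = 86.12 kips → 64.6 kips.
Block shear governs: 64.6 kips.

64.6 kips (block shear governs)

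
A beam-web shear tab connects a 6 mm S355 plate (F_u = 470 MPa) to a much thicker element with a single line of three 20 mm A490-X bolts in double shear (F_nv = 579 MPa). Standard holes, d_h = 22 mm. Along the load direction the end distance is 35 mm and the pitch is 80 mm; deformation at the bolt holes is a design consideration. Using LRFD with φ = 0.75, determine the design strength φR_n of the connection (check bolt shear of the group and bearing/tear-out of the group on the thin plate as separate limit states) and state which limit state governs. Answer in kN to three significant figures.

264 kN (bearing governs)

Bolt shear: A_b = π·20²/4 = 314.2 mm²; R_n = 579 × 314.2 × 3 × 2 / 1000 = 1091 kN → 0.75 × 1091 = 819 kN.
Bearing (1.2 l_c t F_u ≤ 2.4 d t F_u): upper limit = 2.4·20·6·470 / 1000 = 135.4 kN.
  Edge l_c = 35 − 22/2 = 24 → r_n = 81.22 kN; interior l_c = 80 − 22 = 58 → r_n = 135.4 kN.
  R_n,bearing = 1·81.22 + 2·135.4 = 351.9 kN → 0.75 × 351.9 = 264 kN.
Bearing governs: 264 kN.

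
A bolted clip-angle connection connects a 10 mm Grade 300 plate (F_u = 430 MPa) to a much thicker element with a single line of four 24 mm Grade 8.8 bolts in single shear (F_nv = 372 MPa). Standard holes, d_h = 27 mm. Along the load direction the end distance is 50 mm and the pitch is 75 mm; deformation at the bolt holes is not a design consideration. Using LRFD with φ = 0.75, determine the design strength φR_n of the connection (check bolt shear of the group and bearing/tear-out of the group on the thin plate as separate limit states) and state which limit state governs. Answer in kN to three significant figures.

Bolt shear: A_b = π·24²/4 = 452.4 mm²; R_n = 372 × 452.4 × 4 × 1 / 1000 = 673.2 kN → 0.75 × 673.2 = 505 kN.
Bearing (1.5 l_c t F_u ≤ 3.0 d t F_u): upper limit = 3.0·24·10·430 / 1000 = 309.6 kN.
  Edge l_c = 50 − 27/2 = 36.5 → r_n = 235.4 kN; interior l_c = 75 − 27 = 48 → r_n = 309.6 kN.
  R_n,bearing = 1·235.4 + 3·309.6 = 1164 kN → 0.75 × 1164 = 873 kN.
Bolt shear governs: 505 kN.

505 kN (bolt shear governs)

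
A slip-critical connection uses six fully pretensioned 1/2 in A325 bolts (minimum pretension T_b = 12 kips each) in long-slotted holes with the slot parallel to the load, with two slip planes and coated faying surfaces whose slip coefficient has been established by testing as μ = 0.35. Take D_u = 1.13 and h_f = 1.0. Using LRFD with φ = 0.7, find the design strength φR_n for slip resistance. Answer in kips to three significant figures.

R_n = μ · D_u · h_f · T_b · n_s · n_b = 0.35 × 1.13 × 1.0 × 12 × 2 × 6 = 56.95 kips.
Design strength φR_n = 0.7 × 56.95 = 39.9 kips.

39.9 kips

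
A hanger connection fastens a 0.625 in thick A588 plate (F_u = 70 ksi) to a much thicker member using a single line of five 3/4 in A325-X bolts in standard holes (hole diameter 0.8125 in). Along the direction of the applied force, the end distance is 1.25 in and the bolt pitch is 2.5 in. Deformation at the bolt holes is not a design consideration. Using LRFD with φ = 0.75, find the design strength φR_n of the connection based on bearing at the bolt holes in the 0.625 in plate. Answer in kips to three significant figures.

337 kips

Per bolt r_n = 1.5 l_c t F_u ≤ 3.0 d t F_u; upper limit = 3.0 × 0.75 × 0.625 × 70 = 98.44 kips.
Edge bolt: l_c = 1.25 − 0.8125/2 = 0.8438 in → 1.5 × 0.8438 × 0.625 × 70 = 55.37 → r_n = 55.37 kips.
Interior bolts: l_c = 2.5 − 0.8125 = 1.688 in → 1.5 × 1.688 × 0.625 × 70 = 110.7 → r_n = 98.44 kips.
R_n = 1 × 55.37 + 4 × 98.44 = 449.1 kips.
Design strength φR_n = 0.75 × 449.1 = 337 kips.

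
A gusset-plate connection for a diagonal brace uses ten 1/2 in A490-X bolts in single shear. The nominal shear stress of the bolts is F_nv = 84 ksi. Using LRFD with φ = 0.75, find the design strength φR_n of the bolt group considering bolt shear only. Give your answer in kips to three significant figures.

124 kips

A_b = π × 0.5² / 4 = 0.1963 in².
R_n = F_nv · A_b · n · n_s = 84 × 0.1963 × 10 × 1 = 164.9 kips.
Design strength φR_n = 0.75 × 164.9 = 124 kips.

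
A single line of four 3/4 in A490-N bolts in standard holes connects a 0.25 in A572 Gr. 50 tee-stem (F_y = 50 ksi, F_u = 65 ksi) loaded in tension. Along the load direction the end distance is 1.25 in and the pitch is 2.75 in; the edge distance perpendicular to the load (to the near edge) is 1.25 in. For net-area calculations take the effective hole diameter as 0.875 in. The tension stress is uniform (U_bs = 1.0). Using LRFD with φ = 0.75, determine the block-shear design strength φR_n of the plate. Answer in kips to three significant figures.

57 kips

Shear plane L_v = 1.25 + 3·2.75 = 9.5 in; A_gv = 9.5 × 0.25 = 2.375 in².
A_nv = (9.5 − 3.5·0.875) × 0.25 = 1.609 in².
A_nt = (1.25 − 0.5·0.875) × 0.25 = 0.2031 in².
0.6 F_u A_nv = 62.77 kips; 0.6 F_y A_gv = 71.25 kips → shear rupture governs the shear term.
R_n = 62.77 + 1.0 × 65 × 0.2031 = 75.97 kips.
Design strength φR_n = 0.75 × 75.97 = 57 kips.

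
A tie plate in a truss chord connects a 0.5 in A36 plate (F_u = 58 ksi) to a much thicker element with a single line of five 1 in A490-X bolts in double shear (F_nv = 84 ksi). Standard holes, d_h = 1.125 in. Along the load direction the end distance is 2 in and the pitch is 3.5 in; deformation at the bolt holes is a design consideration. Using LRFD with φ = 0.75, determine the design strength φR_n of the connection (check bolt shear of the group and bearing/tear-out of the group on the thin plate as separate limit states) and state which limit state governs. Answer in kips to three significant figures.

246 kips (bearing governs)

Bolt shear: A_b = π·1²/4 = 0.7854 in²; R_n = 84 × 0.7854 × 5 × 2 = 659.7 kips → 0.75 × 659.7 = 495 kips.
Bearing (1.2 l_c t F_u ≤ 2.4 d t F_u): upper limit = 2.4·1·0.5·58 = 69.6 kips.
  Edge l_c = 2 − 1.125/2 = 1.438 → r_n = 50.02 kips; interior l_c = 3.5 − 1.125 = 2.375 → r_n = 69.6 kips.
  R_n,bearing = 1·50.02 + 4·69.6 = 328.4 kips → 0.75 × 328.4 = 246 kips.
Bearing governs: 246 kips.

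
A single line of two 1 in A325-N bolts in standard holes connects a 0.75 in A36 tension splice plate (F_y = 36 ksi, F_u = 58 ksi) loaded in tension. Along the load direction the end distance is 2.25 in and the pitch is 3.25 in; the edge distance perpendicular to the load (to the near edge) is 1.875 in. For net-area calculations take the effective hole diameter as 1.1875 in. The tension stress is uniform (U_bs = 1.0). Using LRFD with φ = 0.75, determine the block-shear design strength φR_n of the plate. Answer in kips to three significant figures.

Shear plane L_v = 2.25 + 1·3.25 = 5.5 in; A_gv = 5.5 × 0.75 = 4.125 in².
A_nv = (5.5 − 1.5·1.1875) × 0.75 = 2.789 in².
A_nt = (1.875 − 0.5·1.1875) × 0.75 = 0.9609 in².
0.6 F_u A_nv = 97.06 kips; 0.6 F_y A_gv = 89.1 kips → shear yielding governs the shear term.
R_n = 89.1 + 1.0 × 58 × 0.9609 = 144.8 kips.
Design strength φR_n = 0.75 × 144.8 = 109 kips.

109 kips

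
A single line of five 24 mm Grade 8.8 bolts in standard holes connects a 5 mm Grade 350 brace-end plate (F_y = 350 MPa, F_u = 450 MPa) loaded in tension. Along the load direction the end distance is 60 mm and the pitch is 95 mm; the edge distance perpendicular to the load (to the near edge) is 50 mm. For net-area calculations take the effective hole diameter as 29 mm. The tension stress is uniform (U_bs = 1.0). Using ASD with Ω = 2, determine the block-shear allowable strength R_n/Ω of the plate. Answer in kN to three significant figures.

Shear plane L_v = 60 + 4·95 = 440 mm; A_gv = 440 × 5 = 2200 mm².
A_nv = (440 − 4.5·29) × 5 = 1548 mm².
A_nt = (50 − 0.5·29) × 5 = 177.5 mm².
0.6 F_u A_nv = 417.8 kN; 0.6 F_y A_gv = 462 kN → shear rupture governs the shear term.
R_n = 417.8 + 1.0 × 450 × 177.5 / 1000 = 497.7 kN.
Allowable strength R_n/Ω = 497.7 / 2 = 249 kN.

249 kN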